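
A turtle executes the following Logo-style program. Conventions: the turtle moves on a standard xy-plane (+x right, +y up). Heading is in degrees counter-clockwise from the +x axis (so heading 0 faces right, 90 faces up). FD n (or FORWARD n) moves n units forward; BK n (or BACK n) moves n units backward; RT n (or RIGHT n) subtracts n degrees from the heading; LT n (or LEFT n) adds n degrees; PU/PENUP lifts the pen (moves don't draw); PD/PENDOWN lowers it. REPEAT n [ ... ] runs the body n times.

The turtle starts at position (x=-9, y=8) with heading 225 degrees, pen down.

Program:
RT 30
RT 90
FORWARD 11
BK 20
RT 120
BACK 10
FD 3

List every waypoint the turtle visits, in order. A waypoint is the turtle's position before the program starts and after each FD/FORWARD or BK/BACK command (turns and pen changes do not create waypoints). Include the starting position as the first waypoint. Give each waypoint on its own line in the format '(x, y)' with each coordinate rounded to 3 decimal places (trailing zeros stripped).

Executing turtle program step by step:
Start: pos=(-9,8), heading=225, pen down
RT 30: heading 225 -> 195
RT 90: heading 195 -> 105
FD 11: (-9,8) -> (-11.847,18.625) [heading=105, draw]
BK 20: (-11.847,18.625) -> (-6.671,-0.693) [heading=105, draw]
RT 120: heading 105 -> 345
BK 10: (-6.671,-0.693) -> (-16.33,1.895) [heading=345, draw]
FD 3: (-16.33,1.895) -> (-13.432,1.118) [heading=345, draw]
Final: pos=(-13.432,1.118), heading=345, 4 segment(s) drawn
Waypoints (5 total):
(-9, 8)
(-11.847, 18.625)
(-6.671, -0.693)
(-16.33, 1.895)
(-13.432, 1.118)

Answer: (-9, 8)
(-11.847, 18.625)
(-6.671, -0.693)
(-16.33, 1.895)
(-13.432, 1.118)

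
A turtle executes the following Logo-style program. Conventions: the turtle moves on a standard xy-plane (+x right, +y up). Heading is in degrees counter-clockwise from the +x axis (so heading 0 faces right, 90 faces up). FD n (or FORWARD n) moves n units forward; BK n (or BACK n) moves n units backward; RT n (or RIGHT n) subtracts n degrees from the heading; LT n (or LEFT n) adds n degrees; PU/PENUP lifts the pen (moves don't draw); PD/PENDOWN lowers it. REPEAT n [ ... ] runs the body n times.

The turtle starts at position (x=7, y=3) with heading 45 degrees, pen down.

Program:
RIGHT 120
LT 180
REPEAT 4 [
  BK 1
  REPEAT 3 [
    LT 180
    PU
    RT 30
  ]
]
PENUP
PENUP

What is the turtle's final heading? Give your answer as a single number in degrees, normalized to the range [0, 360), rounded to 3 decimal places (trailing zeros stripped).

Executing turtle program step by step:
Start: pos=(7,3), heading=45, pen down
RT 120: heading 45 -> 285
LT 180: heading 285 -> 105
REPEAT 4 [
  -- iteration 1/4 --
  BK 1: (7,3) -> (7.259,2.034) [heading=105, draw]
  REPEAT 3 [
    -- iteration 1/3 --
    LT 180: heading 105 -> 285
    PU: pen up
    RT 30: heading 285 -> 255
    -- iteration 2/3 --
    LT 180: heading 255 -> 75
    PU: pen up
    RT 30: heading 75 -> 45
    -- iteration 3/3 --
    LT 180: heading 45 -> 225
    PU: pen up
    RT 30: heading 225 -> 195
  ]
  -- iteration 2/4 --
  BK 1: (7.259,2.034) -> (8.225,2.293) [heading=195, move]
  REPEAT 3 [
    -- iteration 1/3 --
    LT 180: heading 195 -> 15
    PU: pen up
    RT 30: heading 15 -> 345
    -- iteration 2/3 --
    LT 180: heading 345 -> 165
    PU: pen up
    RT 30: heading 165 -> 135
    -- iteration 3/3 --
    LT 180: heading 135 -> 315
    PU: pen up
    RT 30: heading 315 -> 285
  ]
  -- iteration 3/4 --
  BK 1: (8.225,2.293) -> (7.966,3.259) [heading=285, move]
  REPEAT 3 [
    -- iteration 1/3 --
    LT 180: heading 285 -> 105
    PU: pen up
    RT 30: heading 105 -> 75
    -- iteration 2/3 --
    LT 180: heading 75 -> 255
    PU: pen up
    RT 30: heading 255 -> 225
    -- iteration 3/3 --
    LT 180: heading 225 -> 45
    PU: pen up
    RT 30: heading 45 -> 15
  ]
  -- iteration 4/4 --
  BK 1: (7.966,3.259) -> (7,3) [heading=15, move]
  REPEAT 3 [
    -- iteration 1/3 --
    LT 180: heading 15 -> 195
    PU: pen up
    RT 30: heading 195 -> 165
    -- iteration 2/3 --
    LT 180: heading 165 -> 345
    PU: pen up
    RT 30: heading 345 -> 315
    -- iteration 3/3 --
    LT 180: heading 315 -> 135
    PU: pen up
    RT 30: heading 135 -> 105
  ]
]
PU: pen up
PU: pen up
Final: pos=(7,3), heading=105, 1 segment(s) drawn

Answer: 105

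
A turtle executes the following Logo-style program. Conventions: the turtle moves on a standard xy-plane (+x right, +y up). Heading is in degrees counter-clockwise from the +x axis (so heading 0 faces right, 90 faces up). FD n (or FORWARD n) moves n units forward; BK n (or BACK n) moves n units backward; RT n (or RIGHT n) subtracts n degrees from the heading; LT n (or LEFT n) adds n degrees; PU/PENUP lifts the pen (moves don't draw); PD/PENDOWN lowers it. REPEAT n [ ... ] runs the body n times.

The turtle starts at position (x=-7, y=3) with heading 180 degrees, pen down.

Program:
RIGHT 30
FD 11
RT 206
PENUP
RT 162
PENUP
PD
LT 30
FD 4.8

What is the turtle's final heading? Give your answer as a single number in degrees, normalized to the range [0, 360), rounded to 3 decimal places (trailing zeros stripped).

Executing turtle program step by step:
Start: pos=(-7,3), heading=180, pen down
RT 30: heading 180 -> 150
FD 11: (-7,3) -> (-16.526,8.5) [heading=150, draw]
RT 206: heading 150 -> 304
PU: pen up
RT 162: heading 304 -> 142
PU: pen up
PD: pen down
LT 30: heading 142 -> 172
FD 4.8: (-16.526,8.5) -> (-21.28,9.168) [heading=172, draw]
Final: pos=(-21.28,9.168), heading=172, 2 segment(s) drawn

Answer: 172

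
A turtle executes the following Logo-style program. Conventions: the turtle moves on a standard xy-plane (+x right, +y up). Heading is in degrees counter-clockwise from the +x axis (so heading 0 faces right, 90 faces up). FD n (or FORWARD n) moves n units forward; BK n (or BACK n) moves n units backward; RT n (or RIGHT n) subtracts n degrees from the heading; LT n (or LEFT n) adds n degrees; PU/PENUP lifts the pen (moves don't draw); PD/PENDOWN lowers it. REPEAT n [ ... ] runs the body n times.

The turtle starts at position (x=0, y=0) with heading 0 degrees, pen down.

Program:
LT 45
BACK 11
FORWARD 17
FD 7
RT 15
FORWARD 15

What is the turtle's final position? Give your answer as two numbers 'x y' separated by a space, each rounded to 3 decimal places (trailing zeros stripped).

Executing turtle program step by step:
Start: pos=(0,0), heading=0, pen down
LT 45: heading 0 -> 45
BK 11: (0,0) -> (-7.778,-7.778) [heading=45, draw]
FD 17: (-7.778,-7.778) -> (4.243,4.243) [heading=45, draw]
FD 7: (4.243,4.243) -> (9.192,9.192) [heading=45, draw]
RT 15: heading 45 -> 30
FD 15: (9.192,9.192) -> (22.183,16.692) [heading=30, draw]
Final: pos=(22.183,16.692), heading=30, 4 segment(s) drawn

Answer: 22.183 16.692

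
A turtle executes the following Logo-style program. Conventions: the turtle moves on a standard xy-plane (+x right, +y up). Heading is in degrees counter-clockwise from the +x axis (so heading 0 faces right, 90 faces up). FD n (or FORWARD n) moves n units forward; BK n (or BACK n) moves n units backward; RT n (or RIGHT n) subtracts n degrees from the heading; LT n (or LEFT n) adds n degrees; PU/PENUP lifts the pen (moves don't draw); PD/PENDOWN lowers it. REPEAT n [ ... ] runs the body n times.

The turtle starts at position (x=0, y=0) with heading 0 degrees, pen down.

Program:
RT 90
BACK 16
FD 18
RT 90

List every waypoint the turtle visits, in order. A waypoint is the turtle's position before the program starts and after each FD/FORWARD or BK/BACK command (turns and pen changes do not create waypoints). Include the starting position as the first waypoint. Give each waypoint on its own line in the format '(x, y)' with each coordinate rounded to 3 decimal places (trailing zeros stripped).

Executing turtle program step by step:
Start: pos=(0,0), heading=0, pen down
RT 90: heading 0 -> 270
BK 16: (0,0) -> (0,16) [heading=270, draw]
FD 18: (0,16) -> (0,-2) [heading=270, draw]
RT 90: heading 270 -> 180
Final: pos=(0,-2), heading=180, 2 segment(s) drawn
Waypoints (3 total):
(0, 0)
(0, 16)
(0, -2)

Answer: (0, 0)
(0, 16)
(0, -2)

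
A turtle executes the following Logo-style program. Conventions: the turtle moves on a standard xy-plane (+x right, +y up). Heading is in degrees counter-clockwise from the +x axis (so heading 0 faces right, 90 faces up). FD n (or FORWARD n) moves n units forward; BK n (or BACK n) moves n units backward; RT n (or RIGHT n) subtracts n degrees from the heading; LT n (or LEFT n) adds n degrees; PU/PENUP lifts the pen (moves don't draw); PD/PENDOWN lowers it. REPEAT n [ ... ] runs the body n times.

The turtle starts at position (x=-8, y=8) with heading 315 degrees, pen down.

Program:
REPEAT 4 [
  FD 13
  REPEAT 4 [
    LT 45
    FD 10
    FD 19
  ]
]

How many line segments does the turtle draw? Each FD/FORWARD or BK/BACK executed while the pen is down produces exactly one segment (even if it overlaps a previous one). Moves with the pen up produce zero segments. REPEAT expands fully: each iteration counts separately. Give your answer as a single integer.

Executing turtle program step by step:
Start: pos=(-8,8), heading=315, pen down
REPEAT 4 [
  -- iteration 1/4 --
  FD 13: (-8,8) -> (1.192,-1.192) [heading=315, draw]
  REPEAT 4 [
    -- iteration 1/4 --
    LT 45: heading 315 -> 0
    FD 10: (1.192,-1.192) -> (11.192,-1.192) [heading=0, draw]
    FD 19: (11.192,-1.192) -> (30.192,-1.192) [heading=0, draw]
    -- iteration 2/4 --
    LT 45: heading 0 -> 45
    FD 10: (30.192,-1.192) -> (37.263,5.879) [heading=45, draw]
    FD 19: (37.263,5.879) -> (50.698,19.314) [heading=45, draw]
    -- iteration 3/4 --
    LT 45: heading 45 -> 90
    FD 10: (50.698,19.314) -> (50.698,29.314) [heading=90, draw]
    FD 19: (50.698,29.314) -> (50.698,48.314) [heading=90, draw]
    -- iteration 4/4 --
    LT 45: heading 90 -> 135
    FD 10: (50.698,48.314) -> (43.627,55.385) [heading=135, draw]
    FD 19: (43.627,55.385) -> (30.192,68.82) [heading=135, draw]
  ]
  -- iteration 2/4 --
  FD 13: (30.192,68.82) -> (21,78.012) [heading=135, draw]
  REPEAT 4 [
    -- iteration 1/4 --
    LT 45: heading 135 -> 180
    FD 10: (21,78.012) -> (11,78.012) [heading=180, draw]
    FD 19: (11,78.012) -> (-8,78.012) [heading=180, draw]
    -- iteration 2/4 --
    LT 45: heading 180 -> 225
    FD 10: (-8,78.012) -> (-15.071,70.941) [heading=225, draw]
    FD 19: (-15.071,70.941) -> (-28.506,57.506) [heading=225, draw]
    -- iteration 3/4 --
    LT 45: heading 225 -> 270
    FD 10: (-28.506,57.506) -> (-28.506,47.506) [heading=270, draw]
    FD 19: (-28.506,47.506) -> (-28.506,28.506) [heading=270, draw]
    -- iteration 4/4 --
    LT 45: heading 270 -> 315
    FD 10: (-28.506,28.506) -> (-21.435,21.435) [heading=315, draw]
    FD 19: (-21.435,21.435) -> (-8,8) [heading=315, draw]
  ]
  -- iteration 3/4 --
  FD 13: (-8,8) -> (1.192,-1.192) [heading=315, draw]
  REPEAT 4 [
    -- iteration 1/4 --
    LT 45: heading 315 -> 0
    FD 10: (1.192,-1.192) -> (11.192,-1.192) [heading=0, draw]
    FD 19: (11.192,-1.192) -> (30.192,-1.192) [heading=0, draw]
    -- iteration 2/4 --
    LT 45: heading 0 -> 45
    FD 10: (30.192,-1.192) -> (37.263,5.879) [heading=45, draw]
    FD 19: (37.263,5.879) -> (50.698,19.314) [heading=45, draw]
    -- iteration 3/4 --
    LT 45: heading 45 -> 90
    FD 10: (50.698,19.314) -> (50.698,29.314) [heading=90, draw]
    FD 19: (50.698,29.314) -> (50.698,48.314) [heading=90, draw]
    -- iteration 4/4 --
    LT 45: heading 90 -> 135
    FD 10: (50.698,48.314) -> (43.627,55.385) [heading=135, draw]
    FD 19: (43.627,55.385) -> (30.192,68.82) [heading=135, draw]
  ]
  -- iteration 4/4 --
  FD 13: (30.192,68.82) -> (21,78.012) [heading=135, draw]
  REPEAT 4 [
    -- iteration 1/4 --
    LT 45: heading 135 -> 180
    FD 10: (21,78.012) -> (11,78.012) [heading=180, draw]
    FD 19: (11,78.012) -> (-8,78.012) [heading=180, draw]
    -- iteration 2/4 --
    LT 45: heading 180 -> 225
    FD 10: (-8,78.012) -> (-15.071,70.941) [heading=225, draw]
    FD 19: (-15.071,70.941) -> (-28.506,57.506) [heading=225, draw]
    -- iteration 3/4 --
    LT 45: heading 225 -> 270
    FD 10: (-28.506,57.506) -> (-28.506,47.506) [heading=270, draw]
    FD 19: (-28.506,47.506) -> (-28.506,28.506) [heading=270, draw]
    -- iteration 4/4 --
    LT 45: heading 270 -> 315
    FD 10: (-28.506,28.506) -> (-21.435,21.435) [heading=315, draw]
    FD 19: (-21.435,21.435) -> (-8,8) [heading=315, draw]
  ]
]
Final: pos=(-8,8), heading=315, 36 segment(s) drawn
Segments drawn: 36

Answer: 36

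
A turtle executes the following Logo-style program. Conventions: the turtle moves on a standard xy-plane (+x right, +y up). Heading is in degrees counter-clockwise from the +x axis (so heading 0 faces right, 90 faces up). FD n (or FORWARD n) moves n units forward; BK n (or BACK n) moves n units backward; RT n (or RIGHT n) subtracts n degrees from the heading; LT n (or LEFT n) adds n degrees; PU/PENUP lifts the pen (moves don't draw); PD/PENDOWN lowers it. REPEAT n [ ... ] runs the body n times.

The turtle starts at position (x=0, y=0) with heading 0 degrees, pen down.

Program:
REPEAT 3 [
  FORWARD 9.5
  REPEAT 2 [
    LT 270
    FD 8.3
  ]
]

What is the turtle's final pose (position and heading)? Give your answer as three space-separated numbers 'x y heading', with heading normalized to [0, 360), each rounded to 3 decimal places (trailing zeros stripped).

Executing turtle program step by step:
Start: pos=(0,0), heading=0, pen down
REPEAT 3 [
  -- iteration 1/3 --
  FD 9.5: (0,0) -> (9.5,0) [heading=0, draw]
  REPEAT 2 [
    -- iteration 1/2 --
    LT 270: heading 0 -> 270
    FD 8.3: (9.5,0) -> (9.5,-8.3) [heading=270, draw]
    -- iteration 2/2 --
    LT 270: heading 270 -> 180
    FD 8.3: (9.5,-8.3) -> (1.2,-8.3) [heading=180, draw]
  ]
  -- iteration 2/3 --
  FD 9.5: (1.2,-8.3) -> (-8.3,-8.3) [heading=180, draw]
  REPEAT 2 [
    -- iteration 1/2 --
    LT 270: heading 180 -> 90
    FD 8.3: (-8.3,-8.3) -> (-8.3,0) [heading=90, draw]
    -- iteration 2/2 --
    LT 270: heading 90 -> 0
    FD 8.3: (-8.3,0) -> (0,0) [heading=0, draw]
  ]
  -- iteration 3/3 --
  FD 9.5: (0,0) -> (9.5,0) [heading=0, draw]
  REPEAT 2 [
    -- iteration 1/2 --
    LT 270: heading 0 -> 270
    FD 8.3: (9.5,0) -> (9.5,-8.3) [heading=270, draw]
    -- iteration 2/2 --
    LT 270: heading 270 -> 180
    FD 8.3: (9.5,-8.3) -> (1.2,-8.3) [heading=180, draw]
  ]
]
Final: pos=(1.2,-8.3), heading=180, 9 segment(s) drawn

Answer: 1.2 -8.3 180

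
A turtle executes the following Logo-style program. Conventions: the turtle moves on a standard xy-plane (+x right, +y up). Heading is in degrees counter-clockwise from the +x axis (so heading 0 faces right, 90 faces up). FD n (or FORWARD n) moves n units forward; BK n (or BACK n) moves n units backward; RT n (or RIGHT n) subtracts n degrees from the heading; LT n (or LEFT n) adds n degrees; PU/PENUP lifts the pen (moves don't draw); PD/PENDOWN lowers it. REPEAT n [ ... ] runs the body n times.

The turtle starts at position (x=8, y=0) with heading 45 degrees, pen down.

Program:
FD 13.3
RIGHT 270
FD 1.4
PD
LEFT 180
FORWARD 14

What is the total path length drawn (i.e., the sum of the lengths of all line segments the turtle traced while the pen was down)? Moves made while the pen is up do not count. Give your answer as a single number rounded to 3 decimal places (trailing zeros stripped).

Answer: 28.7

Derivation:
Executing turtle program step by step:
Start: pos=(8,0), heading=45, pen down
FD 13.3: (8,0) -> (17.405,9.405) [heading=45, draw]
RT 270: heading 45 -> 135
FD 1.4: (17.405,9.405) -> (16.415,10.394) [heading=135, draw]
PD: pen down
LT 180: heading 135 -> 315
FD 14: (16.415,10.394) -> (26.314,0.495) [heading=315, draw]
Final: pos=(26.314,0.495), heading=315, 3 segment(s) drawn

Segment lengths:
  seg 1: (8,0) -> (17.405,9.405), length = 13.3
  seg 2: (17.405,9.405) -> (16.415,10.394), length = 1.4
  seg 3: (16.415,10.394) -> (26.314,0.495), length = 14
Total = 28.7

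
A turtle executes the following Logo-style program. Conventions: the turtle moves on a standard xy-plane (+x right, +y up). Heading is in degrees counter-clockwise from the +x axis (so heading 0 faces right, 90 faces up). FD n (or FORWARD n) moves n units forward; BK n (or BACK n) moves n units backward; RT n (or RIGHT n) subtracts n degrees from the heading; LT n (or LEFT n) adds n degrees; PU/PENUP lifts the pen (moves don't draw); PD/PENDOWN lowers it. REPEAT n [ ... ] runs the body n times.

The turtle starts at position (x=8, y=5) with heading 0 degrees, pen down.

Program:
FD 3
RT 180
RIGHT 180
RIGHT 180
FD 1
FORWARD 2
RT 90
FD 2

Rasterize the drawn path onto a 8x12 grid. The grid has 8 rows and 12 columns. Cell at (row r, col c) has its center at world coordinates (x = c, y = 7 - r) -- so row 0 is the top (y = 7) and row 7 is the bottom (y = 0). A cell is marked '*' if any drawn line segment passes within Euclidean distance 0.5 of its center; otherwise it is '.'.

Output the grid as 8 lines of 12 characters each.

Segment 0: (8,5) -> (11,5)
Segment 1: (11,5) -> (10,5)
Segment 2: (10,5) -> (8,5)
Segment 3: (8,5) -> (8,7)

Answer: ........*...
........*...
........****
............
............
............
............
............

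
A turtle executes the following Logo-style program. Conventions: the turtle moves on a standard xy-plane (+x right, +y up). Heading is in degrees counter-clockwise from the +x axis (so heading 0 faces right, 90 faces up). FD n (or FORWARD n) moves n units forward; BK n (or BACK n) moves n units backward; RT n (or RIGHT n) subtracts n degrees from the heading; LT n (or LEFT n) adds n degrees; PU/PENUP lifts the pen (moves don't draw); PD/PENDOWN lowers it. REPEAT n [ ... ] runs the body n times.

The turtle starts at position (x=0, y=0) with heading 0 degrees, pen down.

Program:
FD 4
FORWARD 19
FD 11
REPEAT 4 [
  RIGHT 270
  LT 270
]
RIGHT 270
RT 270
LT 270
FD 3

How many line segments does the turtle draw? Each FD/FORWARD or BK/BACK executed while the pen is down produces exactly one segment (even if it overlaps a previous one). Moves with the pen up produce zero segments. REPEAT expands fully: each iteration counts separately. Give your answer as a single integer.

Executing turtle program step by step:
Start: pos=(0,0), heading=0, pen down
FD 4: (0,0) -> (4,0) [heading=0, draw]
FD 19: (4,0) -> (23,0) [heading=0, draw]
FD 11: (23,0) -> (34,0) [heading=0, draw]
REPEAT 4 [
  -- iteration 1/4 --
  RT 270: heading 0 -> 90
  LT 270: heading 90 -> 0
  -- iteration 2/4 --
  RT 270: heading 0 -> 90
  LT 270: heading 90 -> 0
  -- iteration 3/4 --
  RT 270: heading 0 -> 90
  LT 270: heading 90 -> 0
  -- iteration 4/4 --
  RT 270: heading 0 -> 90
  LT 270: heading 90 -> 0
]
RT 270: heading 0 -> 90
RT 270: heading 90 -> 180
LT 270: heading 180 -> 90
FD 3: (34,0) -> (34,3) [heading=90, draw]
Final: pos=(34,3), heading=90, 4 segment(s) drawn
Segments drawn: 4

Answer: 4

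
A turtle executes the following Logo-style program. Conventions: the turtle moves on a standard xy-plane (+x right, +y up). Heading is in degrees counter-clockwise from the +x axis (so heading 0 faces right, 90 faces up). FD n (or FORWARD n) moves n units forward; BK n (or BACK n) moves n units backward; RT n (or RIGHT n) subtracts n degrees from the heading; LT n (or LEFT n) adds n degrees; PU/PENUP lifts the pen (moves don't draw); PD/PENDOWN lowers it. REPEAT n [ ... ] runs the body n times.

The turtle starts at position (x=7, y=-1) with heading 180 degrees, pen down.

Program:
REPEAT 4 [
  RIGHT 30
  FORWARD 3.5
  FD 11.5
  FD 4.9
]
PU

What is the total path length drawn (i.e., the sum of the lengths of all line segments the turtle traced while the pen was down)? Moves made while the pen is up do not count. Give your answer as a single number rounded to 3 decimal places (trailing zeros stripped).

Executing turtle program step by step:
Start: pos=(7,-1), heading=180, pen down
REPEAT 4 [
  -- iteration 1/4 --
  RT 30: heading 180 -> 150
  FD 3.5: (7,-1) -> (3.969,0.75) [heading=150, draw]
  FD 11.5: (3.969,0.75) -> (-5.99,6.5) [heading=150, draw]
  FD 4.9: (-5.99,6.5) -> (-10.234,8.95) [heading=150, draw]
  -- iteration 2/4 --
  RT 30: heading 150 -> 120
  FD 3.5: (-10.234,8.95) -> (-11.984,11.981) [heading=120, draw]
  FD 11.5: (-11.984,11.981) -> (-17.734,21.94) [heading=120, draw]
  FD 4.9: (-17.734,21.94) -> (-20.184,26.184) [heading=120, draw]
  -- iteration 3/4 --
  RT 30: heading 120 -> 90
  FD 3.5: (-20.184,26.184) -> (-20.184,29.684) [heading=90, draw]
  FD 11.5: (-20.184,29.684) -> (-20.184,41.184) [heading=90, draw]
  FD 4.9: (-20.184,41.184) -> (-20.184,46.084) [heading=90, draw]
  -- iteration 4/4 --
  RT 30: heading 90 -> 60
  FD 3.5: (-20.184,46.084) -> (-18.434,49.115) [heading=60, draw]
  FD 11.5: (-18.434,49.115) -> (-12.684,59.074) [heading=60, draw]
  FD 4.9: (-12.684,59.074) -> (-10.234,63.318) [heading=60, draw]
]
PU: pen up
Final: pos=(-10.234,63.318), heading=60, 12 segment(s) drawn

Segment lengths:
  seg 1: (7,-1) -> (3.969,0.75), length = 3.5
  seg 2: (3.969,0.75) -> (-5.99,6.5), length = 11.5
  seg 3: (-5.99,6.5) -> (-10.234,8.95), length = 4.9
  seg 4: (-10.234,8.95) -> (-11.984,11.981), length = 3.5
  seg 5: (-11.984,11.981) -> (-17.734,21.94), length = 11.5
  seg 6: (-17.734,21.94) -> (-20.184,26.184), length = 4.9
  seg 7: (-20.184,26.184) -> (-20.184,29.684), length = 3.5
  seg 8: (-20.184,29.684) -> (-20.184,41.184), length = 11.5
  seg 9: (-20.184,41.184) -> (-20.184,46.084), length = 4.9
  seg 10: (-20.184,46.084) -> (-18.434,49.115), length = 3.5
  seg 11: (-18.434,49.115) -> (-12.684,59.074), length = 11.5
  seg 12: (-12.684,59.074) -> (-10.234,63.318), length = 4.9
Total = 79.6

Answer: 79.6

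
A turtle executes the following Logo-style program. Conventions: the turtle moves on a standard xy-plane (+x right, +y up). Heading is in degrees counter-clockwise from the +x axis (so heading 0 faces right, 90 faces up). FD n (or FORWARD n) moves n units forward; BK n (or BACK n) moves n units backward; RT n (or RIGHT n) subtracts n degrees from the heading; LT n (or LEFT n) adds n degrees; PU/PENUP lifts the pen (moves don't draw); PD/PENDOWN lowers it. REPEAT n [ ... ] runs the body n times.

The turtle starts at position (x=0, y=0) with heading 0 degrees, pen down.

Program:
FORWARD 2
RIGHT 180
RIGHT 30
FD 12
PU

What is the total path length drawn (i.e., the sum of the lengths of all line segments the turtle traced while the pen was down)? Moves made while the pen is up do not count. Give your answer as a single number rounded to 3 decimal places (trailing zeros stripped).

Answer: 14

Derivation:
Executing turtle program step by step:
Start: pos=(0,0), heading=0, pen down
FD 2: (0,0) -> (2,0) [heading=0, draw]
RT 180: heading 0 -> 180
RT 30: heading 180 -> 150
FD 12: (2,0) -> (-8.392,6) [heading=150, draw]
PU: pen up
Final: pos=(-8.392,6), heading=150, 2 segment(s) drawn

Segment lengths:
  seg 1: (0,0) -> (2,0), length = 2
  seg 2: (2,0) -> (-8.392,6), length = 12
Total = 14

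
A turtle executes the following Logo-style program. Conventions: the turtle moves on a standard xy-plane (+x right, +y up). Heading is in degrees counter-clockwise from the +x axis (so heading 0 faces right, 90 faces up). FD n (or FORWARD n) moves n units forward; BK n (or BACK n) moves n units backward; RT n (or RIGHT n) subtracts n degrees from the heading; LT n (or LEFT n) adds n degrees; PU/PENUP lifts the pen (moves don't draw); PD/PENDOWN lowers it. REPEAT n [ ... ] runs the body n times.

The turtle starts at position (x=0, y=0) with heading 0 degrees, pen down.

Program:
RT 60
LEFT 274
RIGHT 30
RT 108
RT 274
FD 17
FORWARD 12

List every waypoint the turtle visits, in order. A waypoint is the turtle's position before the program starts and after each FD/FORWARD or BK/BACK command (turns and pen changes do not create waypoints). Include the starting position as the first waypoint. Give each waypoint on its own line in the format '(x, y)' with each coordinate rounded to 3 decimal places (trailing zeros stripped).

Executing turtle program step by step:
Start: pos=(0,0), heading=0, pen down
RT 60: heading 0 -> 300
LT 274: heading 300 -> 214
RT 30: heading 214 -> 184
RT 108: heading 184 -> 76
RT 274: heading 76 -> 162
FD 17: (0,0) -> (-16.168,5.253) [heading=162, draw]
FD 12: (-16.168,5.253) -> (-27.581,8.961) [heading=162, draw]
Final: pos=(-27.581,8.961), heading=162, 2 segment(s) drawn
Waypoints (3 total):
(0, 0)
(-16.168, 5.253)
(-27.581, 8.961)

Answer: (0, 0)
(-16.168, 5.253)
(-27.581, 8.961)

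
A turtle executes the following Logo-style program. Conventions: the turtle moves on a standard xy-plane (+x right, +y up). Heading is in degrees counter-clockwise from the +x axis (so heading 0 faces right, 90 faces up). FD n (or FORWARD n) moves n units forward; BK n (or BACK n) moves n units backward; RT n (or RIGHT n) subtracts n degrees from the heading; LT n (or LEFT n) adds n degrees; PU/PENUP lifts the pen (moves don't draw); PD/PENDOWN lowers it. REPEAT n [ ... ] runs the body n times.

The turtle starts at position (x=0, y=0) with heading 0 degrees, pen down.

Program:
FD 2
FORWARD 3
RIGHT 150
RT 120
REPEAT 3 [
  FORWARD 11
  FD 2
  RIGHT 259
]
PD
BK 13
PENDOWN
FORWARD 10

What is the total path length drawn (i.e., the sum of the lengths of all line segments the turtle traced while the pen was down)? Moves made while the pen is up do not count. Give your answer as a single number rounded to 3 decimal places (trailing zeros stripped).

Executing turtle program step by step:
Start: pos=(0,0), heading=0, pen down
FD 2: (0,0) -> (2,0) [heading=0, draw]
FD 3: (2,0) -> (5,0) [heading=0, draw]
RT 150: heading 0 -> 210
RT 120: heading 210 -> 90
REPEAT 3 [
  -- iteration 1/3 --
  FD 11: (5,0) -> (5,11) [heading=90, draw]
  FD 2: (5,11) -> (5,13) [heading=90, draw]
  RT 259: heading 90 -> 191
  -- iteration 2/3 --
  FD 11: (5,13) -> (-5.798,10.901) [heading=191, draw]
  FD 2: (-5.798,10.901) -> (-7.761,10.519) [heading=191, draw]
  RT 259: heading 191 -> 292
  -- iteration 3/3 --
  FD 11: (-7.761,10.519) -> (-3.64,0.32) [heading=292, draw]
  FD 2: (-3.64,0.32) -> (-2.891,-1.534) [heading=292, draw]
  RT 259: heading 292 -> 33
]
PD: pen down
BK 13: (-2.891,-1.534) -> (-13.794,-8.614) [heading=33, draw]
PD: pen down
FD 10: (-13.794,-8.614) -> (-5.407,-3.168) [heading=33, draw]
Final: pos=(-5.407,-3.168), heading=33, 10 segment(s) drawn

Segment lengths:
  seg 1: (0,0) -> (2,0), length = 2
  seg 2: (2,0) -> (5,0), length = 3
  seg 3: (5,0) -> (5,11), length = 11
  seg 4: (5,11) -> (5,13), length = 2
  seg 5: (5,13) -> (-5.798,10.901), length = 11
  seg 6: (-5.798,10.901) -> (-7.761,10.519), length = 2
  seg 7: (-7.761,10.519) -> (-3.64,0.32), length = 11
  seg 8: (-3.64,0.32) -> (-2.891,-1.534), length = 2
  seg 9: (-2.891,-1.534) -> (-13.794,-8.614), length = 13
  seg 10: (-13.794,-8.614) -> (-5.407,-3.168), length = 10
Total = 67

Answer: 67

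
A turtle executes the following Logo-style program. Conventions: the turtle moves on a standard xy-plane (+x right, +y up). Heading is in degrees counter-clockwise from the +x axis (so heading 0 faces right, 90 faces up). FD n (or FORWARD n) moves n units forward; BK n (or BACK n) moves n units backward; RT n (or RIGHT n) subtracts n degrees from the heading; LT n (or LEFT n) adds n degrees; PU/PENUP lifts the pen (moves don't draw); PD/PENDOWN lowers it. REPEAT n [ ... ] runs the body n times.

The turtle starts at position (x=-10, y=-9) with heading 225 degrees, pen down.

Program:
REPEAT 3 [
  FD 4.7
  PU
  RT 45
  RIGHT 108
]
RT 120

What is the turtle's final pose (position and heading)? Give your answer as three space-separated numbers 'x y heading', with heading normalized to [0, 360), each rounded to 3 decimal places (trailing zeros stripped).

Executing turtle program step by step:
Start: pos=(-10,-9), heading=225, pen down
REPEAT 3 [
  -- iteration 1/3 --
  FD 4.7: (-10,-9) -> (-13.323,-12.323) [heading=225, draw]
  PU: pen up
  RT 45: heading 225 -> 180
  RT 108: heading 180 -> 72
  -- iteration 2/3 --
  FD 4.7: (-13.323,-12.323) -> (-11.871,-7.853) [heading=72, move]
  PU: pen up
  RT 45: heading 72 -> 27
  RT 108: heading 27 -> 279
  -- iteration 3/3 --
  FD 4.7: (-11.871,-7.853) -> (-11.136,-12.496) [heading=279, move]
  PU: pen up
  RT 45: heading 279 -> 234
  RT 108: heading 234 -> 126
]
RT 120: heading 126 -> 6
Final: pos=(-11.136,-12.496), heading=6, 1 segment(s) drawn

Answer: -11.136 -12.496 6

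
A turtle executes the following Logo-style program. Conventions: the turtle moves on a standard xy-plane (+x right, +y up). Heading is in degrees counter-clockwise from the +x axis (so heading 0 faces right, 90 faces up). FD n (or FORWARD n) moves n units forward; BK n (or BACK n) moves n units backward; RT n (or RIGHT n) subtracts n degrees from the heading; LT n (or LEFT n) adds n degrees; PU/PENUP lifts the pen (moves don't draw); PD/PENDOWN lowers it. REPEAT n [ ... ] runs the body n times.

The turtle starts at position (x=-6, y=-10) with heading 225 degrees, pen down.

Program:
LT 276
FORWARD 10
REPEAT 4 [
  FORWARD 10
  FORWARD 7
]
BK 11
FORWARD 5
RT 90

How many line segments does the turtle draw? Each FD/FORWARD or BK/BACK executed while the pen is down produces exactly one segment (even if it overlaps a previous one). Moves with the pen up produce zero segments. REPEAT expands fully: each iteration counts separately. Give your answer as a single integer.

Answer: 11

Derivation:
Executing turtle program step by step:
Start: pos=(-6,-10), heading=225, pen down
LT 276: heading 225 -> 141
FD 10: (-6,-10) -> (-13.771,-3.707) [heading=141, draw]
REPEAT 4 [
  -- iteration 1/4 --
  FD 10: (-13.771,-3.707) -> (-21.543,2.586) [heading=141, draw]
  FD 7: (-21.543,2.586) -> (-26.983,6.992) [heading=141, draw]
  -- iteration 2/4 --
  FD 10: (-26.983,6.992) -> (-34.754,13.285) [heading=141, draw]
  FD 7: (-34.754,13.285) -> (-40.194,17.69) [heading=141, draw]
  -- iteration 3/4 --
  FD 10: (-40.194,17.69) -> (-47.966,23.983) [heading=141, draw]
  FD 7: (-47.966,23.983) -> (-53.406,28.389) [heading=141, draw]
  -- iteration 4/4 --
  FD 10: (-53.406,28.389) -> (-61.177,34.682) [heading=141, draw]
  FD 7: (-61.177,34.682) -> (-66.617,39.087) [heading=141, draw]
]
BK 11: (-66.617,39.087) -> (-58.069,32.164) [heading=141, draw]
FD 5: (-58.069,32.164) -> (-61.955,35.311) [heading=141, draw]
RT 90: heading 141 -> 51
Final: pos=(-61.955,35.311), heading=51, 11 segment(s) drawn
Segments drawn: 11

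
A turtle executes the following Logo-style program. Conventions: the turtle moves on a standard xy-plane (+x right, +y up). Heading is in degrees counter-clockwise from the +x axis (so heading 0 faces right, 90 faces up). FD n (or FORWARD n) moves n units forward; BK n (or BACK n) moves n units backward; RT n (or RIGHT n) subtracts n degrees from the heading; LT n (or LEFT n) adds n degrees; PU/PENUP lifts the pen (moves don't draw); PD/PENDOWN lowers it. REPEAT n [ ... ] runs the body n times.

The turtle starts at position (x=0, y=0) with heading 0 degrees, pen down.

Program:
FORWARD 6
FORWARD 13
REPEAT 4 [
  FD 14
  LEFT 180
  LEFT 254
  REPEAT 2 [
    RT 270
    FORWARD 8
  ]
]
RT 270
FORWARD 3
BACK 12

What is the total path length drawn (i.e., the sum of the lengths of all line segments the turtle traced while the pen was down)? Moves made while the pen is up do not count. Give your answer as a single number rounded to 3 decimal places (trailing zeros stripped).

Executing turtle program step by step:
Start: pos=(0,0), heading=0, pen down
FD 6: (0,0) -> (6,0) [heading=0, draw]
FD 13: (6,0) -> (19,0) [heading=0, draw]
REPEAT 4 [
  -- iteration 1/4 --
  FD 14: (19,0) -> (33,0) [heading=0, draw]
  LT 180: heading 0 -> 180
  LT 254: heading 180 -> 74
  REPEAT 2 [
    -- iteration 1/2 --
    RT 270: heading 74 -> 164
    FD 8: (33,0) -> (25.31,2.205) [heading=164, draw]
    -- iteration 2/2 --
    RT 270: heading 164 -> 254
    FD 8: (25.31,2.205) -> (23.105,-5.485) [heading=254, draw]
  ]
  -- iteration 2/4 --
  FD 14: (23.105,-5.485) -> (19.246,-18.943) [heading=254, draw]
  LT 180: heading 254 -> 74
  LT 254: heading 74 -> 328
  REPEAT 2 [
    -- iteration 1/2 --
    RT 270: heading 328 -> 58
    FD 8: (19.246,-18.943) -> (23.485,-12.158) [heading=58, draw]
    -- iteration 2/2 --
    RT 270: heading 58 -> 148
    FD 8: (23.485,-12.158) -> (16.701,-7.919) [heading=148, draw]
  ]
  -- iteration 3/4 --
  FD 14: (16.701,-7.919) -> (4.828,-0.5) [heading=148, draw]
  LT 180: heading 148 -> 328
  LT 254: heading 328 -> 222
  REPEAT 2 [
    -- iteration 1/2 --
    RT 270: heading 222 -> 312
    FD 8: (4.828,-0.5) -> (10.181,-6.445) [heading=312, draw]
    -- iteration 2/2 --
    RT 270: heading 312 -> 42
    FD 8: (10.181,-6.445) -> (16.126,-1.092) [heading=42, draw]
  ]
  -- iteration 4/4 --
  FD 14: (16.126,-1.092) -> (26.53,8.276) [heading=42, draw]
  LT 180: heading 42 -> 222
  LT 254: heading 222 -> 116
  REPEAT 2 [
    -- iteration 1/2 --
    RT 270: heading 116 -> 206
    FD 8: (26.53,8.276) -> (19.34,4.769) [heading=206, draw]
    -- iteration 2/2 --
    RT 270: heading 206 -> 296
    FD 8: (19.34,4.769) -> (22.847,-2.422) [heading=296, draw]
  ]
]
RT 270: heading 296 -> 26
FD 3: (22.847,-2.422) -> (25.543,-1.107) [heading=26, draw]
BK 12: (25.543,-1.107) -> (14.758,-6.367) [heading=26, draw]
Final: pos=(14.758,-6.367), heading=26, 16 segment(s) drawn

Segment lengths:
  seg 1: (0,0) -> (6,0), length = 6
  seg 2: (6,0) -> (19,0), length = 13
  seg 3: (19,0) -> (33,0), length = 14
  seg 4: (33,0) -> (25.31,2.205), length = 8
  seg 5: (25.31,2.205) -> (23.105,-5.485), length = 8
  seg 6: (23.105,-5.485) -> (19.246,-18.943), length = 14
  seg 7: (19.246,-18.943) -> (23.485,-12.158), length = 8
  seg 8: (23.485,-12.158) -> (16.701,-7.919), length = 8
  seg 9: (16.701,-7.919) -> (4.828,-0.5), length = 14
  seg 10: (4.828,-0.5) -> (10.181,-6.445), length = 8
  seg 11: (10.181,-6.445) -> (16.126,-1.092), length = 8
  seg 12: (16.126,-1.092) -> (26.53,8.276), length = 14
  seg 13: (26.53,8.276) -> (19.34,4.769), length = 8
  seg 14: (19.34,4.769) -> (22.847,-2.422), length = 8
  seg 15: (22.847,-2.422) -> (25.543,-1.107), length = 3
  seg 16: (25.543,-1.107) -> (14.758,-6.367), length = 12
Total = 154

Answer: 154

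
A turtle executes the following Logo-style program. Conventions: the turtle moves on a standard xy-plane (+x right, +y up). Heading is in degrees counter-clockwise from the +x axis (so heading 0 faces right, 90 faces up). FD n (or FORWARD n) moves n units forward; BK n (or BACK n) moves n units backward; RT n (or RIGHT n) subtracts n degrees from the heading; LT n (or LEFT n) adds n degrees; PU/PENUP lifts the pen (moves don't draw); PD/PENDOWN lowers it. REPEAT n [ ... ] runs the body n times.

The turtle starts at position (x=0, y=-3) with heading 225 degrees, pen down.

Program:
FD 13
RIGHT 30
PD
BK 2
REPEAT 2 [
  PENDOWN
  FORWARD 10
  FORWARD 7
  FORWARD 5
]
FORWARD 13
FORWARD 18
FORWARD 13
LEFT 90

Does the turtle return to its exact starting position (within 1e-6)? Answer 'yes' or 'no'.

Answer: no

Derivation:
Executing turtle program step by step:
Start: pos=(0,-3), heading=225, pen down
FD 13: (0,-3) -> (-9.192,-12.192) [heading=225, draw]
RT 30: heading 225 -> 195
PD: pen down
BK 2: (-9.192,-12.192) -> (-7.261,-11.675) [heading=195, draw]
REPEAT 2 [
  -- iteration 1/2 --
  PD: pen down
  FD 10: (-7.261,-11.675) -> (-16.92,-14.263) [heading=195, draw]
  FD 7: (-16.92,-14.263) -> (-23.681,-16.075) [heading=195, draw]
  FD 5: (-23.681,-16.075) -> (-28.511,-17.369) [heading=195, draw]
  -- iteration 2/2 --
  PD: pen down
  FD 10: (-28.511,-17.369) -> (-38.17,-19.957) [heading=195, draw]
  FD 7: (-38.17,-19.957) -> (-44.932,-21.769) [heading=195, draw]
  FD 5: (-44.932,-21.769) -> (-49.761,-23.063) [heading=195, draw]
]
FD 13: (-49.761,-23.063) -> (-62.318,-26.427) [heading=195, draw]
FD 18: (-62.318,-26.427) -> (-79.705,-31.086) [heading=195, draw]
FD 13: (-79.705,-31.086) -> (-92.262,-34.451) [heading=195, draw]
LT 90: heading 195 -> 285
Final: pos=(-92.262,-34.451), heading=285, 11 segment(s) drawn

Start position: (0, -3)
Final position: (-92.262, -34.451)
Distance = 97.475; >= 1e-6 -> NOT closed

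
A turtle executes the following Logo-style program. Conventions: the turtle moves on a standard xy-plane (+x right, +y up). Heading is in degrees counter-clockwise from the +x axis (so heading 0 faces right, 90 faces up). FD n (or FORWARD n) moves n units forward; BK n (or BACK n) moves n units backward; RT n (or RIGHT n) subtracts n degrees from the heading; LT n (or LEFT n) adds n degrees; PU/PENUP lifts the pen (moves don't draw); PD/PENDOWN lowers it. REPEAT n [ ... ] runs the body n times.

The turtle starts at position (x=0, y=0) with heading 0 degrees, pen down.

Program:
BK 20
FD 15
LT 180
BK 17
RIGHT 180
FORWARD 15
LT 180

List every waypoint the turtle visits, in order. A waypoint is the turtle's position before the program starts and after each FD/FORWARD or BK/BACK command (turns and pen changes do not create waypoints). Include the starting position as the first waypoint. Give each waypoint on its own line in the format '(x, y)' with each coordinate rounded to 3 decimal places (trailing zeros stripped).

Executing turtle program step by step:
Start: pos=(0,0), heading=0, pen down
BK 20: (0,0) -> (-20,0) [heading=0, draw]
FD 15: (-20,0) -> (-5,0) [heading=0, draw]
LT 180: heading 0 -> 180
BK 17: (-5,0) -> (12,0) [heading=180, draw]
RT 180: heading 180 -> 0
FD 15: (12,0) -> (27,0) [heading=0, draw]
LT 180: heading 0 -> 180
Final: pos=(27,0), heading=180, 4 segment(s) drawn
Waypoints (5 total):
(0, 0)
(-20, 0)
(-5, 0)
(12, 0)
(27, 0)

Answer: (0, 0)
(-20, 0)
(-5, 0)
(12, 0)
(27, 0)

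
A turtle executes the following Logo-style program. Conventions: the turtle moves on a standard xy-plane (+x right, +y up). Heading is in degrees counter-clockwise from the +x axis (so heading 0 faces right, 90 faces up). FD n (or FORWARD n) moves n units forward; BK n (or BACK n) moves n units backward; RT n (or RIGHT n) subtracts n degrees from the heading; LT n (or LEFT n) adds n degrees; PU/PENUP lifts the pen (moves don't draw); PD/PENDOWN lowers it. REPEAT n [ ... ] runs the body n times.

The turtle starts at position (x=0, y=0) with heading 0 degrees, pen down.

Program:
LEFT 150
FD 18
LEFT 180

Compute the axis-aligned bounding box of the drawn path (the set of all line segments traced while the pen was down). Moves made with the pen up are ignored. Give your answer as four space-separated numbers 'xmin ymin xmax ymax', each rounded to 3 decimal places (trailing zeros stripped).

Answer: -15.588 0 0 9

Derivation:
Executing turtle program step by step:
Start: pos=(0,0), heading=0, pen down
LT 150: heading 0 -> 150
FD 18: (0,0) -> (-15.588,9) [heading=150, draw]
LT 180: heading 150 -> 330
Final: pos=(-15.588,9), heading=330, 1 segment(s) drawn

Segment endpoints: x in {-15.588, 0}, y in {0, 9}
xmin=-15.588, ymin=0, xmax=0, ymax=9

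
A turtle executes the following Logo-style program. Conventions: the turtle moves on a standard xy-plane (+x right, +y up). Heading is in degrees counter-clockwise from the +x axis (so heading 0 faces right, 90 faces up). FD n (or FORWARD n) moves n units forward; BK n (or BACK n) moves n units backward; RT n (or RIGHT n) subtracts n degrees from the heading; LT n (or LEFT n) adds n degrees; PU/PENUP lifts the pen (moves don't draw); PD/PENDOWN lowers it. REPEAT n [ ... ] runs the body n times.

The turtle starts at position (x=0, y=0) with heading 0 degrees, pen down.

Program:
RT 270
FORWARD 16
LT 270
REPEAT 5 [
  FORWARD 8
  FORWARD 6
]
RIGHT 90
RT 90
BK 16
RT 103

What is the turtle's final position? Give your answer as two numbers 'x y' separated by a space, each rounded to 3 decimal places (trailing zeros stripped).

Answer: 86 16

Derivation:
Executing turtle program step by step:
Start: pos=(0,0), heading=0, pen down
RT 270: heading 0 -> 90
FD 16: (0,0) -> (0,16) [heading=90, draw]
LT 270: heading 90 -> 0
REPEAT 5 [
  -- iteration 1/5 --
  FD 8: (0,16) -> (8,16) [heading=0, draw]
  FD 6: (8,16) -> (14,16) [heading=0, draw]
  -- iteration 2/5 --
  FD 8: (14,16) -> (22,16) [heading=0, draw]
  FD 6: (22,16) -> (28,16) [heading=0, draw]
  -- iteration 3/5 --
  FD 8: (28,16) -> (36,16) [heading=0, draw]
  FD 6: (36,16) -> (42,16) [heading=0, draw]
  -- iteration 4/5 --
  FD 8: (42,16) -> (50,16) [heading=0, draw]
  FD 6: (50,16) -> (56,16) [heading=0, draw]
  -- iteration 5/5 --
  FD 8: (56,16) -> (64,16) [heading=0, draw]
  FD 6: (64,16) -> (70,16) [heading=0, draw]
]
RT 90: heading 0 -> 270
RT 90: heading 270 -> 180
BK 16: (70,16) -> (86,16) [heading=180, draw]
RT 103: heading 180 -> 77
Final: pos=(86,16), heading=77, 12 segment(s) drawn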